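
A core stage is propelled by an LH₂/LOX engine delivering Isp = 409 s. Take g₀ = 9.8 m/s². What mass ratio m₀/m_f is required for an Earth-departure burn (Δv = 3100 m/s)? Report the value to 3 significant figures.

v_e = Isp · g₀ = 409 × 9.8 = 4008.2 m/s.
m₀/m_f = exp(Δv / v_e) = exp(3100 / 4008.2) = exp(0.7734) = 2.1672.

mass ratio ≈ 2.17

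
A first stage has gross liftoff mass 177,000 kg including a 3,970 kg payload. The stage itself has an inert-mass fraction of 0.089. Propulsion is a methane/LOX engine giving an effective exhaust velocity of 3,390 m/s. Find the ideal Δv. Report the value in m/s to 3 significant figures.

Stage wet mass = m₀ − payload = 177,000 − 3,970 = 173,030 kg.
Stage dry mass = ε × stage wet mass = 0.089 × 173,030 = 15,399.7 kg.
Burnout mass m_f = stage dry + payload = 15,399.7 + 3,970 = 19,369.7 kg.
Rocket equation: Δv = v_e · ln(177,000/19,369.7) = 3390.0 × ln(9.138) = 3390.0 × 2.2124 ≈ 7500 m/s.

Δv ≈ 7500 m/s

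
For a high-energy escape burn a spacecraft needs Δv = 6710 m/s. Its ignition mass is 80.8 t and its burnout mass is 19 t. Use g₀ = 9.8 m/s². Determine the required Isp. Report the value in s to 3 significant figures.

Isp ≈ 473 s

ln(m₀/m_f) = ln(80800/19000) = ln(4.253) = 1.4475.
v_e = Δv / ln(m₀/m_f) = 6710 / 1.4475 = 4635.5 m/s.
Isp = v_e / g₀ = 4635.5 / 9.8 = 473.0 s.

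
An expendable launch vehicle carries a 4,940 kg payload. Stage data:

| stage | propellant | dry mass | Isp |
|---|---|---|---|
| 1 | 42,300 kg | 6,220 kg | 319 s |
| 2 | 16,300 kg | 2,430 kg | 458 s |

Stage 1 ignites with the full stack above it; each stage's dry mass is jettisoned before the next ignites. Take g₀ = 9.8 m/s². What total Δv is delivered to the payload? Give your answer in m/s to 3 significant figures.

Ignition mass of stage 1 = 42,300+6,220 + 16,300+2,430 + 4,940 = 72,190 kg.
Stage 1: m₀ = 72,190 kg, m_f = 72,190 − 42,300 = 29,890 kg; Δv = 319×9.8×ln(2.415) = 3126.2×0.8818 ≈ 2757 m/s.
Stage 2: m₀ = 23,670 kg, m_f = 23,670 − 16,300 = 7,370 kg; Δv = 458×9.8×ln(3.212) = 4488.4×1.1668 ≈ 5237 m/s.
Total Δv = 2757 + 5237 = 7994 m/s.

Δv ≈ 7990 m/s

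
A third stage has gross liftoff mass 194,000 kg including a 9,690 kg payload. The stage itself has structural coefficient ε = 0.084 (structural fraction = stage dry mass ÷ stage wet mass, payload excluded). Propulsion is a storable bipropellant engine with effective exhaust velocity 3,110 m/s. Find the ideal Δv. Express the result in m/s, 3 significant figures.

Stage wet mass = m₀ − payload = 194,000 − 9,690 = 184,310 kg.
Stage dry mass = ε × stage wet mass = 0.084 × 184,310 = 15,482 kg.
Burnout mass m_f = stage dry + payload = 15,482 + 9,690 = 25,172 kg.
Δv = v_e · ln(194,000/25,172) = 3110.0 × ln(7.707) = 3110.0 × 2.0421 ≈ 6351 m/s.

Δv ≈ 6350 m/s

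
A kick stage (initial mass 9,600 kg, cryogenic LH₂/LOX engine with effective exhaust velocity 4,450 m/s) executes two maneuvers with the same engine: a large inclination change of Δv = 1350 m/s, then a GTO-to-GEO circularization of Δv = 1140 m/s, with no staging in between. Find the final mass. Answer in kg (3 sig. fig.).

After the first burn: m = 9600 × exp(−1350/4450.0) = 9600 × 0.73833 = 7,087.97 kg.
After the second burn: m = 7,087.97 × exp(−1140/4450.0) = 7,087.97 × 0.77400 = 5,486.09 kg.

final mass ≈ 5490 kg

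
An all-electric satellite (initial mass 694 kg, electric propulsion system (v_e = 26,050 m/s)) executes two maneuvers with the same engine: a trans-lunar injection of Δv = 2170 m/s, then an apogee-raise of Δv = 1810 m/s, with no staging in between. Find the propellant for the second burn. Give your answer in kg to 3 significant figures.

After the first burn: m = 694 × exp(−2170/26050.0) = 694 × 0.92007 = 638.529 kg.
After the second burn: m = 638.529 × exp(−1810/26050.0) = 638.529 × 0.93288 = 595.671 kg.
Second-burn propellant = 638.529 − 595.671 = 42.858 kg.

propellant for the second burn ≈ 42.9 kg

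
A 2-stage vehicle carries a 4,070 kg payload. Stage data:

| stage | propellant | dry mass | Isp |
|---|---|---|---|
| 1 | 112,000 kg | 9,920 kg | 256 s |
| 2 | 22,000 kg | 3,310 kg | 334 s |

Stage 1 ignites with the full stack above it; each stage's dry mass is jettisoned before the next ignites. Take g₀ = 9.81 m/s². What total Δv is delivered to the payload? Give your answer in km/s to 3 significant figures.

Δv ≈ 7.91 km/s

Ignition mass of stage 1 = 112,000+9,920 + 22,000+3,310 + 4,070 = 151,300 kg.
Stage 1: m₀ = 151,300 kg, m_f = 151,300 − 112,000 = 39,300 kg; Δv = 256×9.81×ln(3.85) = 2511.4×1.3480 ≈ 3385 m/s.
Stage 2: m₀ = 29,380 kg, m_f = 29,380 − 22,000 = 7,380 kg; Δv = 334×9.81×ln(3.981) = 3276.5×1.3815 ≈ 4527 m/s.
Total Δv = 3385 + 4527 = 7912 m/s.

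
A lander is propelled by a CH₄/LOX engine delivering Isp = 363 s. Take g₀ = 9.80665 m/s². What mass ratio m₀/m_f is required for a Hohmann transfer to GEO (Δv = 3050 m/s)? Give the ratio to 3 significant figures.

v_e = Isp · g₀ = 363 × 9.80665 = 3559.8 m/s.
By the Tsiolkovsky rocket equation, m₀/m_f = exp(Δv / v_e) = exp(3050 / 3559.8) = exp(0.8568) = 2.3556.

mass ratio ≈ 2.36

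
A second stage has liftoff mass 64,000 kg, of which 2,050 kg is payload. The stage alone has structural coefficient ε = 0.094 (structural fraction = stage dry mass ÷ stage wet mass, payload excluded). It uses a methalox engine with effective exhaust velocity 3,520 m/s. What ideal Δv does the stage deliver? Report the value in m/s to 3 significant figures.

Stage wet mass = m₀ − payload = 64,000 − 2,050 = 61,950 kg.
Stage dry mass = ε × stage wet mass = 0.094 × 61,950 = 5,823.3 kg.
Burnout mass m_f = stage dry + payload = 5,823.3 + 2,050 = 7,873.3 kg.
From the ideal rocket equation, Δv = v_e · ln(64,000/7,873.3) = 3520.0 × ln(8.129) = 3520.0 × 2.0954 ≈ 7376 m/s.

Δv ≈ 7380 m/s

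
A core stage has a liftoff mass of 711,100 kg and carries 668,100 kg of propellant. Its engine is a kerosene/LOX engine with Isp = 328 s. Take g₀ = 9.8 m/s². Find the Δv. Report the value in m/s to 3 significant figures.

Δv ≈ 9020 m/s

v_e = Isp · g₀ = 328 × 9.8 = 3214.4 m/s.
m_f = m₀ − m_prop = 711,100 − 668,100 = 43,000 kg.
Using Δv = v_e ln(m₀/m_f): Δv = v_e · ln(m₀/m_f) = 3214.4 × ln(16.54) = 3214.4 × 2.8056 ≈ 9018.4 m/s.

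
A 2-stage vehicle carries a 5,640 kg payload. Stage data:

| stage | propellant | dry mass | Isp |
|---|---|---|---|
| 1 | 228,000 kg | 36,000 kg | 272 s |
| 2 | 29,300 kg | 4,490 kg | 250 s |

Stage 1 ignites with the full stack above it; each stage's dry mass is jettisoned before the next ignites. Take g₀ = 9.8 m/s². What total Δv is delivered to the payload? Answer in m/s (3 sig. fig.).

Δv ≈ 7040 m/s

Ignition mass of stage 1 = 228,000+36,000 + 29,300+4,490 + 5,640 = 303,430 kg.
Stage 1: m₀ = 303,430 kg, m_f = 303,430 − 228,000 = 75,430 kg; Δv = 272×9.8×ln(4.023) = 2665.6×1.3919 ≈ 3710 m/s.
Stage 2: m₀ = 39,430 kg, m_f = 39,430 − 29,300 = 10,130 kg; Δv = 250×9.8×ln(3.892) = 2450.0×1.3590 ≈ 3330 m/s.
Total Δv = 3710 + 3330 = 7040 m/s.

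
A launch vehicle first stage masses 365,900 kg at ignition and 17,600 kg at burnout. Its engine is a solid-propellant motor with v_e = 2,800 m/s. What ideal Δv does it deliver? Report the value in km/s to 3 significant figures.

By the Tsiolkovsky rocket equation, Δv = v_e · ln(m₀/m_f) = 2800.0 × ln(20.79) = 2800.0 × 3.0345 ≈ 8496.5 m/s.

Δv ≈ 8.50 km/s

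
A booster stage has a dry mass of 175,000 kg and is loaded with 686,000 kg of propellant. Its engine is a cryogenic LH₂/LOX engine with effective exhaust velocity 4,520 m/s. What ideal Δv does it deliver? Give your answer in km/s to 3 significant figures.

m₀ = m_dry + m_prop = 175,000 + 686,000 = 861,000 kg.
Using Δv = v_e ln(m₀/m_f): Δv = v_e · ln(m₀/m_f) = 4520.0 × ln(4.92) = 4520.0 × 1.5933 ≈ 7201.8 m/s.

Δv ≈ 7.20 km/s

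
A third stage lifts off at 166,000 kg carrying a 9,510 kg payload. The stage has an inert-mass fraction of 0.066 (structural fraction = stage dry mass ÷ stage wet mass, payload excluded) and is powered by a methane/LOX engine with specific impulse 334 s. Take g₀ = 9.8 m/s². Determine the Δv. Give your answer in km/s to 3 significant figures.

Δv ≈ 6.95 km/s

Stage wet mass = m₀ − payload = 166,000 − 9,510 = 156,490 kg.
Stage dry mass = ε × stage wet mass = 0.066 × 156,490 = 10,328.3 kg.
Burnout mass m_f = stage dry + payload = 10,328.3 + 9,510 = 19,838.3 kg.
v_e = Isp · g₀ = 334 × 9.8 = 3273.2 m/s.
By the Tsiolkovsky rocket equation, Δv = v_e · ln(166,000/19,838.3) = 3273.2 × ln(8.368) = 3273.2 × 2.1244 ≈ 6953 m/s.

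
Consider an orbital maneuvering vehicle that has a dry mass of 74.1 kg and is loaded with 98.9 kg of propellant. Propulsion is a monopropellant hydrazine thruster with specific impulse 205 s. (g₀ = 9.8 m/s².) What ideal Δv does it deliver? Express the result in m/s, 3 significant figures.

v_e = Isp · g₀ = 205 × 9.8 = 2009.0 m/s.
m₀ = m_dry + m_prop = 74.1 + 98.9 = 173 kg.
Rocket equation: Δv = v_e · ln(m₀/m_f) = 2009.0 × ln(2.335) = 2009.0 × 0.8479 ≈ 1703.4 m/s.

Δv ≈ 1700 m/s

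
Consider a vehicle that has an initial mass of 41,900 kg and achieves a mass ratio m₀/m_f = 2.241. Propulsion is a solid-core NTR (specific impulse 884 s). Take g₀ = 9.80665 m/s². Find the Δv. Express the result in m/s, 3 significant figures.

Δv ≈ 7000 m/s

v_e = Isp · g₀ = 884 × 9.80665 = 8669.1 m/s.
Δv = v_e · ln(2.241) = 8669.1 × 0.8069 ≈ 6995.3 m/s.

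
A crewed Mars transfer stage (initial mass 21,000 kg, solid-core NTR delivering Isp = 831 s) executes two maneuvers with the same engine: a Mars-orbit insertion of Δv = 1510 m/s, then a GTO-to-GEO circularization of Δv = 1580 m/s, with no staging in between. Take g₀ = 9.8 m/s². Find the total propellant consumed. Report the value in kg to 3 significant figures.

v_e = Isp · g₀ = 831 × 9.8 = 8143.8 m/s.
After the first burn: m = 21000 × exp(−1510/8143.8) = 21000 × 0.83076 = 17,446 kg.
After the second burn: m = 17,446 × exp(−1580/8143.8) = 17,446 × 0.82365 = 14,369.4 kg.
Total propellant = m₀ − m_final = 21000 − 14,369.4 = 6,630.6 kg.

total propellant consumed ≈ 6630 kg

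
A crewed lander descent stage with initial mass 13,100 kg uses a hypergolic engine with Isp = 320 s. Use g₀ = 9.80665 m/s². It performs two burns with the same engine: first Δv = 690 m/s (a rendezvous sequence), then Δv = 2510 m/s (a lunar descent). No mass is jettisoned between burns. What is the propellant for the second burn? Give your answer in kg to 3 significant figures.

v_e = Isp · g₀ = 320 × 9.80665 = 3138.1 m/s.
After the first burn: m = 13100 × exp(−690/3138.1) = 13100 × 0.80262 = 10,514.3 kg.
After the second burn: m = 10,514.3 × exp(−2510/3138.1) = 10,514.3 × 0.44940 = 4,725.13 kg.
Second-burn propellant = 10,514.3 − 4,725.13 = 5,789.17 kg.

propellant for the second burn ≈ 5790 kg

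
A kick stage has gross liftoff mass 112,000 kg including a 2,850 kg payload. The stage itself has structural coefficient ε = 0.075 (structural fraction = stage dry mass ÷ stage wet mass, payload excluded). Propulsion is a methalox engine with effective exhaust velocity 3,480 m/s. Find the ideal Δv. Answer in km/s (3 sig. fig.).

Stage wet mass = m₀ − payload = 112,000 − 2,850 = 109,150 kg.
Stage dry mass = ε × stage wet mass = 0.075 × 109,150 = 8,186.25 kg.
Burnout mass m_f = stage dry + payload = 8,186.25 + 2,850 = 11,036.25 kg.
From the ideal rocket equation, Δv = v_e · ln(112,000/11,036.25) = 3480.0 × ln(10.15) = 3480.0 × 2.3173 ≈ 8064 m/s.

Δv ≈ 8.06 km/s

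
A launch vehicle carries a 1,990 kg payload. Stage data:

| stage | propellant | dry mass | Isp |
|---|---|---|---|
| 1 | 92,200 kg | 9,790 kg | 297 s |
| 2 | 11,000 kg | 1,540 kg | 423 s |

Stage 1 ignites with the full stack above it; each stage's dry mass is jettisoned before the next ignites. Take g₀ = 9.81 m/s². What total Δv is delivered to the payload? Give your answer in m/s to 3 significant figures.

Ignition mass of stage 1 = 92,200+9,790 + 11,000+1,540 + 1,990 = 116,520 kg.
Stage 1: m₀ = 116,520 kg, m_f = 116,520 − 92,200 = 24,320 kg; Δv = 297×9.81×ln(4.791) = 2913.6×1.5668 ≈ 4565 m/s.
Stage 2: m₀ = 14,530 kg, m_f = 14,530 − 11,000 = 3,530 kg; Δv = 423×9.81×ln(4.116) = 4149.6×1.4149 ≈ 5871 m/s.
Total Δv = 4565 + 5871 = 10436 m/s.

Δv ≈ 10400 m/s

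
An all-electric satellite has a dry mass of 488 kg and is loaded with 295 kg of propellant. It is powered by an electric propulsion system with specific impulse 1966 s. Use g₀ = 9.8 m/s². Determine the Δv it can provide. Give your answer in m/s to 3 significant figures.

Δv ≈ 9110 m/s

v_e = Isp · g₀ = 1966 × 9.8 = 19266.8 m/s.
m₀ = m_dry + m_prop = 488 + 295 = 783 kg.
Δv = v_e · ln(m₀/m_f) = 19266.8 × ln(1.605) = 19266.8 × 0.4728 ≈ 9109.7 m/s.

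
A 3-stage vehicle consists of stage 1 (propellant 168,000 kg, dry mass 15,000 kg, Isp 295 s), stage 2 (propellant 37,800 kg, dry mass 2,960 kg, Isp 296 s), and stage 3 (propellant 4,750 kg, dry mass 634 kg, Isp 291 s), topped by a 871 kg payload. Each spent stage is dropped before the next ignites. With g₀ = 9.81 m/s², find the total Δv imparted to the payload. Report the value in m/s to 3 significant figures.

Ignition mass of stage 1 = 168,000+15,000 + 37,800+2,960 + 4,750+634 + 871 = 230,015 kg.
Stage 1: m₀ = 230,015 kg, m_f = 230,015 − 168,000 = 62,015 kg; Δv = 295×9.81×ln(3.709) = 2894.0×1.3108 ≈ 3793 m/s.
Stage 2: m₀ = 47,015 kg, m_f = 47,015 − 37,800 = 9,215 kg; Δv = 296×9.81×ln(5.102) = 2903.8×1.6296 ≈ 4732 m/s.
Stage 3: m₀ = 6,255 kg, m_f = 6,255 − 4,750 = 1,505 kg; Δv = 291×9.81×ln(4.156) = 2854.7×1.4246 ≈ 4067 m/s.
Total Δv = 3793 + 4732 + 4067 = 12592 m/s.

Δv ≈ 12600 m/s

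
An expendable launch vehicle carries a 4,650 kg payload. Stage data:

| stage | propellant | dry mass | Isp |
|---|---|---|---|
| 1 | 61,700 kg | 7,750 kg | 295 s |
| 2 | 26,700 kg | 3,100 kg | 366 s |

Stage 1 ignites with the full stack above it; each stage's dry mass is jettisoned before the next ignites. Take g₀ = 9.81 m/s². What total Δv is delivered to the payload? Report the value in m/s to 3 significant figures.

Ignition mass of stage 1 = 61,700+7,750 + 26,700+3,100 + 4,650 = 103,900 kg.
Stage 1: m₀ = 103,900 kg, m_f = 103,900 − 61,700 = 42,200 kg; Δv = 295×9.81×ln(2.462) = 2894.0×0.9010 ≈ 2607 m/s.
Stage 2: m₀ = 34,450 kg, m_f = 34,450 − 26,700 = 7,750 kg; Δv = 366×9.81×ln(4.445) = 3590.5×1.4918 ≈ 5356 m/s.
Total Δv = 2607 + 5356 = 7963 m/s.

Δv ≈ 7960 m/s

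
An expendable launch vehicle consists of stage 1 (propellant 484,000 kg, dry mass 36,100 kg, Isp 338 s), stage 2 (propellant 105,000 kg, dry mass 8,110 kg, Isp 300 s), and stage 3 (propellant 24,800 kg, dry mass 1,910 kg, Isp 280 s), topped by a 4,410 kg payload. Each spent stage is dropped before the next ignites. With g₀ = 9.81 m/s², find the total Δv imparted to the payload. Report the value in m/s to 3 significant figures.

Δv ≈ 12500 m/s

Ignition mass of stage 1 = 484,000+36,100 + 105,000+8,110 + 24,800+1,910 + 4,410 = 664,330 kg.
Stage 1: m₀ = 664,330 kg, m_f = 664,330 − 484,000 = 180,330 kg; Δv = 338×9.81×ln(3.684) = 3315.8×1.3040 ≈ 4324 m/s.
Stage 2: m₀ = 144,230 kg, m_f = 144,230 − 105,000 = 39,230 kg; Δv = 300×9.81×ln(3.677) = 2943.0×1.3020 ≈ 3832 m/s.
Stage 3: m₀ = 31,120 kg, m_f = 31,120 − 24,800 = 6,320 kg; Δv = 280×9.81×ln(4.924) = 2746.8×1.5941 ≈ 4379 m/s.
Total Δv = 4324 + 3832 + 4379 = 12535 m/s.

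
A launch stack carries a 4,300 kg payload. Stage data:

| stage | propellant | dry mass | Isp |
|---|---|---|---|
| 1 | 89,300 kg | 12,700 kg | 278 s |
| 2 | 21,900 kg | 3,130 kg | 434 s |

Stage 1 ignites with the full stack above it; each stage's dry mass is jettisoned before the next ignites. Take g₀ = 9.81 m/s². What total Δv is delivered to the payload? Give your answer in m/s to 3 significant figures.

Δv ≈ 8950 m/s

Ignition mass of stage 1 = 89,300+12,700 + 21,900+3,130 + 4,300 = 131,330 kg.
Stage 1: m₀ = 131,330 kg, m_f = 131,330 − 89,300 = 42,030 kg; Δv = 278×9.81×ln(3.125) = 2727.2×1.1393 ≈ 3107 m/s.
Stage 2: m₀ = 29,330 kg, m_f = 29,330 − 21,900 = 7,430 kg; Δv = 434×9.81×ln(3.948) = 4257.5×1.3731 ≈ 5846 m/s.
Total Δv = 3107 + 5846 = 8953 m/s.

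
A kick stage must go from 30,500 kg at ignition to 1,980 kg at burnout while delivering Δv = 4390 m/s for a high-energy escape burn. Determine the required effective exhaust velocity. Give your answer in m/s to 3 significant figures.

ln(m₀/m_f) = ln(30500/1980) = ln(15.4) = 2.7346.
v_e = Δv / ln(m₀/m_f) = 4390 / 2.7346 = 1605.3 m/s.

v_e ≈ 1610 m/s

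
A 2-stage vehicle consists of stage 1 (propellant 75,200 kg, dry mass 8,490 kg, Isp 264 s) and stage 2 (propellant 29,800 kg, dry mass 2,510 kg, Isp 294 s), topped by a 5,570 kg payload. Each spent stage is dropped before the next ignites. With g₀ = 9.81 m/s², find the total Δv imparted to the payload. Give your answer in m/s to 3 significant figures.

Ignition mass of stage 1 = 75,200+8,490 + 29,800+2,510 + 5,570 = 121,570 kg.
Stage 1: m₀ = 121,570 kg, m_f = 121,570 − 75,200 = 46,370 kg; Δv = 264×9.81×ln(2.622) = 2589.8×0.9638 ≈ 2496 m/s.
Stage 2: m₀ = 37,880 kg, m_f = 37,880 − 29,800 = 8,080 kg; Δv = 294×9.81×ln(4.688) = 2884.1×1.5450 ≈ 4456 m/s.
Total Δv = 2496 + 4456 = 6952 m/s.

Δv ≈ 6950 m/s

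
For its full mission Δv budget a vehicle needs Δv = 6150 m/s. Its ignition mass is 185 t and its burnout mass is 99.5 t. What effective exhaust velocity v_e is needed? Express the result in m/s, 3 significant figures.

v_e ≈ 9920 m/s

ln(m₀/m_f) = ln(185000/99500) = ln(1.859) = 0.6202.
v_e = Δv / ln(m₀/m_f) = 6150 / 0.6202 = 9916.2 m/s.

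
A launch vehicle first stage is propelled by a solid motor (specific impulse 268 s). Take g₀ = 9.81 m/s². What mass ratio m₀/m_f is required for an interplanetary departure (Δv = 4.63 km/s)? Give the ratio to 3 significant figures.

v_e = Isp · g₀ = 268 × 9.81 = 2629.1 m/s.
m₀/m_f = exp(Δv / v_e) = exp(4630 / 2629.1) = exp(1.7611) = 5.8187.

mass ratio ≈ 5.82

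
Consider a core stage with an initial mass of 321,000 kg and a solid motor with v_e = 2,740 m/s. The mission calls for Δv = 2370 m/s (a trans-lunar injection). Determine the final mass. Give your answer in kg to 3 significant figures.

m₀/m_f = exp(Δv / v_e) = exp(2370 / 2740.0) = exp(0.8650) = 2.3749.
m_f = m₀ / 2.3749 = 321,000 / 2.3749 = 135,164 kg.

final mass ≈ 135000 kg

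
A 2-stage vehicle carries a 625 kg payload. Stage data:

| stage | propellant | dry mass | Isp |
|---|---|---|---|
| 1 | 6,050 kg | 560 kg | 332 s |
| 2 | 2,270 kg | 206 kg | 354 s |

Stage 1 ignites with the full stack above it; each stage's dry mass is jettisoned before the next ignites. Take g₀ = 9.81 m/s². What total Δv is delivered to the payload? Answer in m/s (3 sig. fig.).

Δv ≈ 7750 m/s

Ignition mass of stage 1 = 6,050+560 + 2,270+206 + 625 = 9,711 kg.
Stage 1: m₀ = 9,711 kg, m_f = 9,711 − 6,050 = 3,661 kg; Δv = 332×9.81×ln(2.653) = 3256.9×0.9755 ≈ 3177 m/s.
Stage 2: m₀ = 3,101 kg, m_f = 3,101 − 2,270 = 831 kg; Δv = 354×9.81×ln(3.732) = 3472.7×1.3169 ≈ 4573 m/s.
Total Δv = 3177 + 4573 = 7750 m/s.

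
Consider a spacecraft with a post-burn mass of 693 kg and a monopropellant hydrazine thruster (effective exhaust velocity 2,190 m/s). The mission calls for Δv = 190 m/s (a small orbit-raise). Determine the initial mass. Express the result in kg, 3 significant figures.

Using Δv = v_e ln(m₀/m_f): m₀/m_f = exp(Δv / v_e) = exp(190 / 2190.0) = exp(0.0868) = 1.0906.
m₀ = m_f × 1.0906 = 693 × 1.0906 = 755.786 kg.

initial mass ≈ 756 kg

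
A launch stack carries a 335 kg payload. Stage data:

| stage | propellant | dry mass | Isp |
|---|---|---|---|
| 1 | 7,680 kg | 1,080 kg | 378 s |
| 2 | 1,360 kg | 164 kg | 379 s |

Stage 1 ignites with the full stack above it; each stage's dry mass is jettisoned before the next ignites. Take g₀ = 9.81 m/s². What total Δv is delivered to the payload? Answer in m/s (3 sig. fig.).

Δv ≈ 9650 m/s

Ignition mass of stage 1 = 7,680+1,080 + 1,360+164 + 335 = 10,619 kg.
Stage 1: m₀ = 10,619 kg, m_f = 10,619 − 7,680 = 2,939 kg; Δv = 378×9.81×ln(3.613) = 3708.2×1.2846 ≈ 4763 m/s.
Stage 2: m₀ = 1,859 kg, m_f = 1,859 − 1,360 = 499 kg; Δv = 379×9.81×ln(3.725) = 3718.0×1.3152 ≈ 4890 m/s.
Total Δv = 4763 + 4890 = 9653 m/s.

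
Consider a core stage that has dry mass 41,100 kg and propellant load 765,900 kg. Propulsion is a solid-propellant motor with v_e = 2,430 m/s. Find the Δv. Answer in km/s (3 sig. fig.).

m₀ = m_dry + m_prop = 41,100 + 765,900 = 807,000 kg.
From the ideal rocket equation, Δv = v_e · ln(m₀/m_f) = 2430.0 × ln(19.64) = 2430.0 × 2.9773 ≈ 7234.9 m/s.

Δv ≈ 7.23 km/s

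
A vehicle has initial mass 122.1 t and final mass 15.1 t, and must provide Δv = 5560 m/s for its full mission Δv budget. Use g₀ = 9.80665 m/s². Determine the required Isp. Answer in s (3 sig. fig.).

ln(m₀/m_f) = ln(122100/15100) = ln(8.086) = 2.0901.
Rocket equation: v_e = Δv / ln(m₀/m_f) = 5560 / 2.0901 = 2660.1 m/s.
Isp = v_e / g₀ = 2660.1 / 9.80665 = 271.3 s.

Isp ≈ 271 s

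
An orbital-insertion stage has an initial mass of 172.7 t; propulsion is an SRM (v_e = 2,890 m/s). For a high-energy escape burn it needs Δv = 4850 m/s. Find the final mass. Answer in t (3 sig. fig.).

final mass ≈ 32.2 t

m₀/m_f = exp(Δv / v_e) = exp(4850 / 2890.0) = exp(1.6782) = 5.3559.
m_f = m₀ / 5.3559 = 172.7 / 5.3559 = 32.2448 t.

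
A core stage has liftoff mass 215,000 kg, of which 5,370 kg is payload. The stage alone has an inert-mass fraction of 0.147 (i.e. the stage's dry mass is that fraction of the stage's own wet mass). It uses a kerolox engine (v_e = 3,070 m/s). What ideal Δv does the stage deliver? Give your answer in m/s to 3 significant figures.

Stage wet mass = m₀ − payload = 215,000 − 5,370 = 209,630 kg.
Stage dry mass = ε × stage wet mass = 0.147 × 209,630 = 30,815.6 kg.
Burnout mass m_f = stage dry + payload = 30,815.6 + 5,370 = 36,185.6 kg.
From the ideal rocket equation, Δv = v_e · ln(215,000/36,185.6) = 3070.0 × ln(5.942) = 3070.0 × 1.7820 ≈ 5471 m/s.

Δv ≈ 5470 m/s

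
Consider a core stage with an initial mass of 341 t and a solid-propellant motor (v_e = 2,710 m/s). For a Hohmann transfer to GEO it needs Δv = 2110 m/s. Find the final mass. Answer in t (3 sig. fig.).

By the Tsiolkovsky rocket equation, m₀/m_f = exp(Δv / v_e) = exp(2110 / 2710.0) = exp(0.7786) = 2.1784.
m_f = m₀ / 2.1784 = 341 / 2.1784 = 156.537 t.

final mass ≈ 157 t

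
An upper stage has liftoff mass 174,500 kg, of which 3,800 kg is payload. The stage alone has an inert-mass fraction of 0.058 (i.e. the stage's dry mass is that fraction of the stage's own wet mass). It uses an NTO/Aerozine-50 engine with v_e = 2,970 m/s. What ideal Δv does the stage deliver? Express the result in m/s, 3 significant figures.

Stage wet mass = m₀ − payload = 174,500 − 3,800 = 170,700 kg.
Stage dry mass = ε × stage wet mass = 0.058 × 170,700 = 9,900.6 kg.
Burnout mass m_f = stage dry + payload = 9,900.6 + 3,800 = 13,700.6 kg.
Rocket equation: Δv = v_e · ln(174,500/13,700.6) = 2970.0 × ln(12.74) = 2970.0 × 2.5445 ≈ 7557 m/s.

Δv ≈ 7560 m/s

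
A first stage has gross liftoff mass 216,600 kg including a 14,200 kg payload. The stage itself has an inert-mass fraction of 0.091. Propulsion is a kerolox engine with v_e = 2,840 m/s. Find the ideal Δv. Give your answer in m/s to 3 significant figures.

Stage wet mass = m₀ − payload = 216,600 − 14,200 = 202,400 kg.
Stage dry mass = ε × stage wet mass = 0.091 × 202,400 = 18,418.4 kg.
Burnout mass m_f = stage dry + payload = 18,418.4 + 14,200 = 32,618.4 kg.
Δv = v_e · ln(216,600/32,618.4) = 2840.0 × ln(6.64) = 2840.0 × 1.8932 ≈ 5377 m/s.

Δv ≈ 5380 m/s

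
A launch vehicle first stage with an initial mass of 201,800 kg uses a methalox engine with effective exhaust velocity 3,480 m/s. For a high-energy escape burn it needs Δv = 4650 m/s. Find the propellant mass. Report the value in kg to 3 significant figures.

m₀/m_f = exp(Δv / v_e) = exp(4650 / 3480.0) = exp(1.3362) = 3.8046.
m_f = 201,800 / 3.8046 = 53,041.1 kg, so propellant = m₀ − m_f = 201,800 − 53,041.1 = 148,758.9 kg.

propellant mass ≈ 149000 kg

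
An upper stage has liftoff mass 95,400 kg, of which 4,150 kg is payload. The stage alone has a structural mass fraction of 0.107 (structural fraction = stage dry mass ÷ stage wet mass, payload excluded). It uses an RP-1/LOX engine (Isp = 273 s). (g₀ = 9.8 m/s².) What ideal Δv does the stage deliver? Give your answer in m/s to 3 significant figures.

Δv ≈ 5150 m/s

Stage wet mass = m₀ − payload = 95,400 − 4,150 = 91,250 kg.
Stage dry mass = ε × stage wet mass = 0.107 × 91,250 = 9,763.75 kg.
Burnout mass m_f = stage dry + payload = 9,763.75 + 4,150 = 13,913.75 kg.
v_e = Isp · g₀ = 273 × 9.8 = 2675.4 m/s.
Using Δv = v_e ln(m₀/m_f): Δv = v_e · ln(95,400/13,913.75) = 2675.4 × ln(6.857) = 2675.4 × 1.9252 ≈ 5151 m/s.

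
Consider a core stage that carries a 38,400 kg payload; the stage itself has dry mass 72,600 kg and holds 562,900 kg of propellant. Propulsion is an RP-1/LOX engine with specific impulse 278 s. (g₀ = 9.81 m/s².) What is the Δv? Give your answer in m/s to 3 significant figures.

v_e = Isp · g₀ = 278 × 9.81 = 2727.2 m/s.
m₀ = payload + dry + propellant = 38,400 + 72,600 + 562,900 = 673,900 kg.
m_f = payload + dry = 38,400 + 72,600 = 111,000 kg.
Δv = v_e · ln(m₀/m_f) = 2727.2 × ln(6.071) = 2727.2 × 1.8036 ≈ 4918.6 m/s.

Δv ≈ 4920 m/s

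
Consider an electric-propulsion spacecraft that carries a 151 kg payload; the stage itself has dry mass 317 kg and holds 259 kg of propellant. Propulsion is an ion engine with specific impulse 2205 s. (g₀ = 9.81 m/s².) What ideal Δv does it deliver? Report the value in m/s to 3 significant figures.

Δv ≈ 9530 m/s

v_e = Isp · g₀ = 2205 × 9.81 = 21631.1 m/s.
m₀ = payload + dry + propellant = 151 + 317 + 259 = 727 kg.
m_f = payload + dry = 151 + 317 = 468 kg.
Δv = v_e · ln(m₀/m_f) = 21631.1 × ln(1.553) = 21631.1 × 0.4405 ≈ 9527.6 m/s.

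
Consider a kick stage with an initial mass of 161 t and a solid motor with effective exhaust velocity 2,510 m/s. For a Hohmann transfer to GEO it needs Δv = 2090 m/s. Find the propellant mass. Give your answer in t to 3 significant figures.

propellant mass ≈ 91.0 t

m₀/m_f = exp(Δv / v_e) = exp(2090 / 2510.0) = exp(0.8327) = 2.2994.
m_f = 161 / 2.2994 = 70.0183 t, so propellant = m₀ − m_f = 161 − 70.0183 = 90.9817 t.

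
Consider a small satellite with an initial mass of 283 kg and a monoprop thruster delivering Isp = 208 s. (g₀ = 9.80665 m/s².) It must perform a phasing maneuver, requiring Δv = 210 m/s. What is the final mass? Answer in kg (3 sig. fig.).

v_e = Isp · g₀ = 208 × 9.80665 = 2039.8 m/s.
m₀/m_f = exp(Δv / v_e) = exp(210 / 2039.8) = exp(0.1030) = 1.1084.
m_f = m₀ / 1.1084 = 283 / 1.1084 = 255.323 kg.

final mass ≈ 255 kg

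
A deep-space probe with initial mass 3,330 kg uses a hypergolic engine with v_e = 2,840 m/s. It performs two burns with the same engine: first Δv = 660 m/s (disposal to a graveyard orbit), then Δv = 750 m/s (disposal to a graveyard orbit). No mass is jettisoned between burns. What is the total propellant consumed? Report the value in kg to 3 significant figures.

total propellant consumed ≈ 1300 kg

After the first burn: m = 3330 × exp(−660/2840.0) = 3330 × 0.79263 = 2,639.46 kg.
After the second burn: m = 2,639.46 × exp(−750/2840.0) = 2,639.46 × 0.76791 = 2,026.87 kg.
Total propellant = m₀ − m_final = 3330 − 2,026.87 = 1,303.13 kg.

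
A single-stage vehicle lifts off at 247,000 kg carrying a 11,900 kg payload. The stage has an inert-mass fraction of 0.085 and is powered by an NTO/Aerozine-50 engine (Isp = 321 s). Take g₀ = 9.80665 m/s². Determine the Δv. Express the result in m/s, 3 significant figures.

Δv ≈ 6440 m/s

Stage wet mass = m₀ − payload = 247,000 − 11,900 = 235,100 kg.
Stage dry mass = ε × stage wet mass = 0.085 × 235,100 = 19,983.5 kg.
Burnout mass m_f = stage dry + payload = 19,983.5 + 11,900 = 31,883.5 kg.
v_e = Isp · g₀ = 321 × 9.80665 = 3147.9 m/s.
Rocket equation: Δv = v_e · ln(247,000/31,883.5) = 3147.9 × ln(7.747) = 3147.9 × 2.0473 ≈ 6445 m/s.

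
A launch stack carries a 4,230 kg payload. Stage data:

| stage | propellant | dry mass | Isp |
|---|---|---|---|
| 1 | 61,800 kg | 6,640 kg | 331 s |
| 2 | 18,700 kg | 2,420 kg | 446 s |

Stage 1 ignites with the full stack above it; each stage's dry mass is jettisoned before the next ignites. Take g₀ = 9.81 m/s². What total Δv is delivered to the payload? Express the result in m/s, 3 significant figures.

Ignition mass of stage 1 = 61,800+6,640 + 18,700+2,420 + 4,230 = 93,790 kg.
Stage 1: m₀ = 93,790 kg, m_f = 93,790 − 61,800 = 31,990 kg; Δv = 331×9.81×ln(2.932) = 3247.1×1.0756 ≈ 3493 m/s.
Stage 2: m₀ = 25,350 kg, m_f = 25,350 − 18,700 = 6,650 kg; Δv = 446×9.81×ln(3.812) = 4375.3×1.3382 ≈ 5855 m/s.
Total Δv = 3493 + 5855 = 9348 m/s.

Δv ≈ 9350 m/s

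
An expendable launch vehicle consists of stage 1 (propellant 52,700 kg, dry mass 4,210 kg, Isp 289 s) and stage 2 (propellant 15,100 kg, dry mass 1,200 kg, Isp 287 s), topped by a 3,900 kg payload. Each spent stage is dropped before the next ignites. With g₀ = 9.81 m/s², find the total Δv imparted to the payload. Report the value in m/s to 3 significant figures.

Ignition mass of stage 1 = 52,700+4,210 + 15,100+1,200 + 3,900 = 77,110 kg.
Stage 1: m₀ = 77,110 kg, m_f = 77,110 − 52,700 = 24,410 kg; Δv = 289×9.81×ln(3.159) = 2835.1×1.1502 ≈ 3261 m/s.
Stage 2: m₀ = 20,200 kg, m_f = 20,200 − 15,100 = 5,100 kg; Δv = 287×9.81×ln(3.961) = 2815.5×1.3764 ≈ 3875 m/s.
Total Δv = 3261 + 3875 = 7136 m/s.

Δv ≈ 7140 m/s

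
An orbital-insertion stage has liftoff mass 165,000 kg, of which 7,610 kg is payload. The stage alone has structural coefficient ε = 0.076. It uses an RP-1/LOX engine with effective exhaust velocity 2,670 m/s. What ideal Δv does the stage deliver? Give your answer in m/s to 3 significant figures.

Δv ≈ 5690 m/s

Stage wet mass = m₀ − payload = 165,000 − 7,610 = 157,390 kg.
Stage dry mass = ε × stage wet mass = 0.076 × 157,390 = 11,961.6 kg.
Burnout mass m_f = stage dry + payload = 11,961.6 + 7,610 = 19,571.6 kg.
From the ideal rocket equation, Δv = v_e · ln(165,000/19,571.6) = 2670.0 × ln(8.431) = 2670.0 × 2.1319 ≈ 5692 m/s.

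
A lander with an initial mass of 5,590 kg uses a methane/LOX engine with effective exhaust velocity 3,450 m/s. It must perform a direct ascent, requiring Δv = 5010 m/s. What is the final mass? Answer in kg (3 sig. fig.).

By the Tsiolkovsky rocket equation, m₀/m_f = exp(Δv / v_e) = exp(5010 / 3450.0) = exp(1.4522) = 4.2724.
m_f = m₀ / 4.2724 = 5,590 / 4.2724 = 1,308.4 kg.

final mass ≈ 1310 kg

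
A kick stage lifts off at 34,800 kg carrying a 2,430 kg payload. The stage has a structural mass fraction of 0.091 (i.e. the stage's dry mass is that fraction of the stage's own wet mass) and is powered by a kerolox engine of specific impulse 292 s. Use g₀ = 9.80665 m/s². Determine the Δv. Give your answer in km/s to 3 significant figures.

Stage wet mass = m₀ − payload = 34,800 − 2,430 = 32,370 kg.
Stage dry mass = ε × stage wet mass = 0.091 × 32,370 = 2,945.67 kg.
Burnout mass m_f = stage dry + payload = 2,945.67 + 2,430 = 5,375.67 kg.
v_e = Isp · g₀ = 292 × 9.80665 = 2863.5 m/s.
Rocket equation: Δv = v_e · ln(34,800/5,375.67) = 2863.5 × ln(6.474) = 2863.5 × 1.8677 ≈ 5348 m/s.

Δv ≈ 5.35 km/s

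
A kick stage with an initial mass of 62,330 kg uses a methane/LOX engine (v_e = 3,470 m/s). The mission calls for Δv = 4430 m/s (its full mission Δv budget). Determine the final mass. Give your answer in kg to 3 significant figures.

m₀/m_f = exp(Δv / v_e) = exp(4430 / 3470.0) = exp(1.2767) = 3.5846.
m_f = m₀ / 3.5846 = 62,330 / 3.5846 = 17,388.3 kg.

final mass ≈ 17400 kg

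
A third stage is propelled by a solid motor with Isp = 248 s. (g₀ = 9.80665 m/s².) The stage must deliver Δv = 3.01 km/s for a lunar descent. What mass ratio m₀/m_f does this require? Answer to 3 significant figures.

v_e = Isp · g₀ = 248 × 9.80665 = 2432.0 m/s.
m₀/m_f = exp(Δv / v_e) = exp(3010 / 2432.0) = exp(1.2376) = 3.4475.

mass ratio ≈ 3.45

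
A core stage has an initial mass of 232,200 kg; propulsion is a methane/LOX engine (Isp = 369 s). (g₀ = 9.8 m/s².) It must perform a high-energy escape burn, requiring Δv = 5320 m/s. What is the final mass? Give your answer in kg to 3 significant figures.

final mass ≈ 53300 kg

v_e = Isp · g₀ = 369 × 9.8 = 3616.2 m/s.
From the ideal rocket equation, m₀/m_f = exp(Δv / v_e) = exp(5320 / 3616.2) = exp(1.4712) = 4.3543.
m_f = m₀ / 4.3543 = 232,200 / 4.3543 = 53,326.6 kg.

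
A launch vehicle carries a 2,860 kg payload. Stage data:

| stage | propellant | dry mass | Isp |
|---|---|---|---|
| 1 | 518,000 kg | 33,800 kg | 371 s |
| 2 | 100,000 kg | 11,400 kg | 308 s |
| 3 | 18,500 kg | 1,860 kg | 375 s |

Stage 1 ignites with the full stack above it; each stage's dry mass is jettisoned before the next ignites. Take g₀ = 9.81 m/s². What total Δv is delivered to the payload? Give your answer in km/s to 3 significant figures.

Ignition mass of stage 1 = 518,000+33,800 + 100,000+11,400 + 18,500+1,860 + 2,860 = 686,420 kg.
Stage 1: m₀ = 686,420 kg, m_f = 686,420 − 518,000 = 168,420 kg; Δv = 371×9.81×ln(4.076) = 3639.5×1.4050 ≈ 5114 m/s.
Stage 2: m₀ = 134,620 kg, m_f = 134,620 − 100,000 = 34,620 kg; Δv = 308×9.81×ln(3.889) = 3021.5×1.3580 ≈ 4103 m/s.
Stage 3: m₀ = 23,220 kg, m_f = 23,220 − 18,500 = 4,720 kg; Δv = 375×9.81×ln(4.919) = 3678.8×1.5932 ≈ 5861 m/s.
Total Δv = 5114 + 4103 + 5861 = 15078 m/s.

Δv ≈ 15.1 km/s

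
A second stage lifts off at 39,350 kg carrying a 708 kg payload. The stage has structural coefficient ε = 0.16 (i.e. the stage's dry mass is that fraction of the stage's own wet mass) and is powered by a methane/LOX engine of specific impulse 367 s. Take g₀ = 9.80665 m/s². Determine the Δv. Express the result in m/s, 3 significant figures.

Stage wet mass = m₀ − payload = 39,350 − 708 = 38,642 kg.
Stage dry mass = ε × stage wet mass = 0.16 × 38,642 = 6,182.72 kg.
Burnout mass m_f = stage dry + payload = 6,182.72 + 708 = 6,890.72 kg.
v_e = Isp · g₀ = 367 × 9.80665 = 3599.0 m/s.
Δv = v_e · ln(39,350/6,890.72) = 3599.0 × ln(5.711) = 3599.0 × 1.7423 ≈ 6271 m/s.

Δv ≈ 6270 m/s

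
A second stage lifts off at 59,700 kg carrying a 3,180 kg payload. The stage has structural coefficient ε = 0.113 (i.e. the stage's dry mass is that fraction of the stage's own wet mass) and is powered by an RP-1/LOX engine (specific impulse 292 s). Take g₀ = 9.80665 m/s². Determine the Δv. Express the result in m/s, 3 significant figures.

Δv ≈ 5240 m/s

Stage wet mass = m₀ − payload = 59,700 − 3,180 = 56,520 kg.
Stage dry mass = ε × stage wet mass = 0.113 × 56,520 = 6,386.76 kg.
Burnout mass m_f = stage dry + payload = 6,386.76 + 3,180 = 9,566.76 kg.
v_e = Isp · g₀ = 292 × 9.80665 = 2863.5 m/s.
Δv = v_e · ln(59,700/9,566.76) = 2863.5 × ln(6.24) = 2863.5 × 1.8310 ≈ 5243 m/s.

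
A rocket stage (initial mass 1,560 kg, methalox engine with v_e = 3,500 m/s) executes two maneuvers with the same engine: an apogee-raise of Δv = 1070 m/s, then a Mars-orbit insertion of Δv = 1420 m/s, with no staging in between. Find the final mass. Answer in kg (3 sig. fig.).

After the first burn: m = 1560 × exp(−1070/3500.0) = 1560 × 0.73660 = 1,149.1 kg.
After the second burn: m = 1,149.1 × exp(−1420/3500.0) = 1,149.1 × 0.66650 = 765.875 kg.

final mass ≈ 766 kg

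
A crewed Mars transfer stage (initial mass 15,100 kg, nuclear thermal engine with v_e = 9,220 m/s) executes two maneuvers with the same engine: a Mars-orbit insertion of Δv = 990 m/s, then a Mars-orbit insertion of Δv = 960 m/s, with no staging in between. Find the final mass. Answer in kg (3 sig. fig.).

After the first burn: m = 15100 × exp(−990/9220.0) = 15100 × 0.89819 = 13,562.7 kg.
After the second burn: m = 13,562.7 × exp(−960/9220.0) = 13,562.7 × 0.90112 = 12,221.6 kg.

final mass ≈ 12200 kg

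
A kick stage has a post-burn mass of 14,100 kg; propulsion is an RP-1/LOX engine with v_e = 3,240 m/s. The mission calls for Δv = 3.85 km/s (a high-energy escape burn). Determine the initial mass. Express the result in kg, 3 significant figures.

m₀/m_f = exp(Δv / v_e) = exp(3850 / 3240.0) = exp(1.1883) = 3.2814.
m₀ = m_f × 3.2814 = 14,100 × 3.2814 = 46,267.7 kg.

initial mass ≈ 46300 kg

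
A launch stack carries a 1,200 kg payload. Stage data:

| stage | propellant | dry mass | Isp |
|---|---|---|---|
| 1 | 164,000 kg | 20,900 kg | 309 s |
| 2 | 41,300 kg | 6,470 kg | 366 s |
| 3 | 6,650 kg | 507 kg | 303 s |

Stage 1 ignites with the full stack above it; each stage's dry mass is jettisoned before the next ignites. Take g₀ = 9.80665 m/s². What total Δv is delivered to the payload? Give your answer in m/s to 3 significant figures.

Δv ≈ 13000 m/s

Ignition mass of stage 1 = 164,000+20,900 + 41,300+6,470 + 6,650+507 + 1,200 = 241,027 kg.
Stage 1: m₀ = 241,027 kg, m_f = 241,027 − 164,000 = 77,027 kg; Δv = 309×9.80665×ln(3.129) = 3030.3×1.1408 ≈ 3457 m/s.
Stage 2: m₀ = 56,127 kg, m_f = 56,127 − 41,300 = 14,827 kg; Δv = 366×9.80665×ln(3.785) = 3589.2×1.3312 ≈ 4778 m/s.
Stage 3: m₀ = 8,357 kg, m_f = 8,357 − 6,650 = 1,707 kg; Δv = 303×9.80665×ln(4.896) = 2971.4×1.5884 ≈ 4720 m/s.
Total Δv = 3457 + 4778 + 4720 = 12955 m/s.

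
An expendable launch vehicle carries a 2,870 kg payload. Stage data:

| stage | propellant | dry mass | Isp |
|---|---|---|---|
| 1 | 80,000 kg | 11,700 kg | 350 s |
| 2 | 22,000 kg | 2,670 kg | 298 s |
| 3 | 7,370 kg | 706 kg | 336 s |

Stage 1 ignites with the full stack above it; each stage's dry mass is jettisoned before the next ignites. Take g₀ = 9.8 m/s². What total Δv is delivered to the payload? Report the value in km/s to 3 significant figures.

Ignition mass of stage 1 = 80,000+11,700 + 22,000+2,670 + 7,370+706 + 2,870 = 127,316 kg.
Stage 1: m₀ = 127,316 kg, m_f = 127,316 − 80,000 = 47,316 kg; Δv = 350×9.8×ln(2.691) = 3430.0×0.9898 ≈ 3395 m/s.
Stage 2: m₀ = 35,616 kg, m_f = 35,616 − 22,000 = 13,616 kg; Δv = 298×9.8×ln(2.616) = 2920.4×0.9615 ≈ 2808 m/s.
Stage 3: m₀ = 10,946 kg, m_f = 10,946 − 7,370 = 3,576 kg; Δv = 336×9.8×ln(3.061) = 3292.8×1.1187 ≈ 3684 m/s.
Total Δv = 3395 + 2808 + 3684 = 9887 m/s.

Δv ≈ 9.89 km/s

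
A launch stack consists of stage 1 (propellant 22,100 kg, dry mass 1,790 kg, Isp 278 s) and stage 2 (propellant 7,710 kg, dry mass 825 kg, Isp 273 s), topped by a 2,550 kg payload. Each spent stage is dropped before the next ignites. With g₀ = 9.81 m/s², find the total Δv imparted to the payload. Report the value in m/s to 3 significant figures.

Δv ≈ 5910 m/s

Ignition mass of stage 1 = 22,100+1,790 + 7,710+825 + 2,550 = 34,975 kg.
Stage 1: m₀ = 34,975 kg, m_f = 34,975 − 22,100 = 12,875 kg; Δv = 278×9.81×ln(2.717) = 2727.2×0.9993 ≈ 2725 m/s.
Stage 2: m₀ = 11,085 kg, m_f = 11,085 − 7,710 = 3,375 kg; Δv = 273×9.81×ln(3.284) = 2678.1×1.1892 ≈ 3185 m/s.
Total Δv = 2725 + 3185 = 5910 m/s.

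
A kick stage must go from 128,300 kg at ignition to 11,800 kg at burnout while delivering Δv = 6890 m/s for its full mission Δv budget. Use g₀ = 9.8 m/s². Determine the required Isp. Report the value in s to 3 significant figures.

ln(m₀/m_f) = ln(128300/11800) = ln(10.87) = 2.3863.
v_e = Δv / ln(m₀/m_f) = 6890 / 2.3863 = 2887.3 m/s.
Isp = v_e / g₀ = 2887.3 / 9.8 = 294.6 s.

Isp ≈ 295 s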